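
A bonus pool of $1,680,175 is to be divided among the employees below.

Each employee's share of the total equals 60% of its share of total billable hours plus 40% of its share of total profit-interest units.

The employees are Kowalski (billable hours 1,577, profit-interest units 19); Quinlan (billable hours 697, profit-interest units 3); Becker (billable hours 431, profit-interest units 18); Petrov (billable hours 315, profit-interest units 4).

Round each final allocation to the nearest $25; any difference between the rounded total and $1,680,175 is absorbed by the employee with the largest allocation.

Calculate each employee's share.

Totals — billable hours 3,020, profit-interest units 44.
Combined weights (60% billable hours + 40% profit-interest units): Kowalski 0.4860; Quinlan 0.1657; Becker 0.2493; Petrov 0.0989.
Unrounded shares: Kowalski 816,629.79; Quinlan 278,488.25; Becker 418,809.67; Petrov 166,247.30.
After rounding ($25): Kowalski $816,625; Quinlan $278,500; Becker $418,800; Petrov $166,250. Sum = $1,680,175.
No rounding difference to absorb.

Kowalski: $816,625 · Quinlan: $278,500 · Becker: $418,800 · Petrov: $166,250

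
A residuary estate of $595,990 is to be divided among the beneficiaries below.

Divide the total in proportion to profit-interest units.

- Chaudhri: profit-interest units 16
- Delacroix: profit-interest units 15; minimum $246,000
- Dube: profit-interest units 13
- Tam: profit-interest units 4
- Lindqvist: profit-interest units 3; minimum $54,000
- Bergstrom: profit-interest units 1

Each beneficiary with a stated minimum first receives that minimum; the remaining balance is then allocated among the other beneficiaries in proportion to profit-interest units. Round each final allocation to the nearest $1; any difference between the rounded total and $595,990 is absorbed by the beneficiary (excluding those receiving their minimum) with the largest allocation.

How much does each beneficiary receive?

Chaudhri: $139,289; Delacroix: $246,000; Dube: $113,173; Tam: $34,822; Lindqvist: $54,000; Bergstrom: $8,706

Minimums first: Delacroix $246,000; Lindqvist $54,000. Balance $295,990.
Balance split over remaining profit-interest units 34: Chaudhri 139,289.41 → $139,289; Dube 113,172.65 → $113,173; Tam 34,822.35 → $34,822; Bergstrom 8,705.59 → $8,706.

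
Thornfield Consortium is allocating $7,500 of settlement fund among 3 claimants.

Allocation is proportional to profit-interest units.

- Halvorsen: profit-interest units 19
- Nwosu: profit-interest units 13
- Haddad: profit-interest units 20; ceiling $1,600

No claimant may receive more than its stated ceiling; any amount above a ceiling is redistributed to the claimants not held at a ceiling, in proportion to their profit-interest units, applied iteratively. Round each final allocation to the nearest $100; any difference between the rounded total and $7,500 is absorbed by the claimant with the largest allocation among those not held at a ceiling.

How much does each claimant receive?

Profit-interest units total: 52.
Pro-rata shares before constraints: Halvorsen 2,740.38; Nwosu 1,875.00; Haddad 2,884.62.
Cap binds for Haddad ($1,600); balance $5,900 reallocated over remaining profit-interest units 32.
Redistributed shares: Halvorsen 3,503.12 → $3,500; Nwosu 2,396.88 → $2,400.

Halvorsen: $3,500 | Nwosu: $2,400 | Haddad: $1,600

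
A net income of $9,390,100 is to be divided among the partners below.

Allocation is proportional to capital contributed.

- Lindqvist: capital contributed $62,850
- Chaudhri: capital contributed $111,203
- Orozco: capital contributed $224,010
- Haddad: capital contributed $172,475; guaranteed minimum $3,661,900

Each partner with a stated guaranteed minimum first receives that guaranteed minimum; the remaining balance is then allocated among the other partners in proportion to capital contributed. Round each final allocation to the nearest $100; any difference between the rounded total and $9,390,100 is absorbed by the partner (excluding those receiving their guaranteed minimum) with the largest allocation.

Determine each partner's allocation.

Lindqvist: $904,400 | Chaudhri: $1,600,200 | Orozco: $3,223,600 | Haddad: $3,661,900

Guaranteed amounts: Haddad $3,661,900. Residual $5,728,200.
Residual split over remaining capital contributed 398,063: Lindqvist 904,423.09 → $904,400; Chaudhri 1,600,231.68 → $1,600,200; Orozco 3,223,545.22 → $3,223,500.
Rounding difference +$100 applied to Orozco → $3,223,600.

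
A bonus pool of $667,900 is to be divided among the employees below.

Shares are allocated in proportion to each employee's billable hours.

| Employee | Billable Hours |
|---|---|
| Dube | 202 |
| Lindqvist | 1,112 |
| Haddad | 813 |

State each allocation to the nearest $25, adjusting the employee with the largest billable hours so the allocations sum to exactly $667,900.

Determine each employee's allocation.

Combined billable hours = 202 + 1,112 + 813 = 2,127.
Unrounded shares: Dube 63,430.09; Lindqvist 349,179.50; Haddad 255,290.41.
After rounding ($25): Dube $63,425; Lindqvist $349,175; Haddad $255,300. Sum = $667,900.
No rounding difference to absorb.

Dube: $63,425 · Lindqvist: $349,175 · Haddad: $255,300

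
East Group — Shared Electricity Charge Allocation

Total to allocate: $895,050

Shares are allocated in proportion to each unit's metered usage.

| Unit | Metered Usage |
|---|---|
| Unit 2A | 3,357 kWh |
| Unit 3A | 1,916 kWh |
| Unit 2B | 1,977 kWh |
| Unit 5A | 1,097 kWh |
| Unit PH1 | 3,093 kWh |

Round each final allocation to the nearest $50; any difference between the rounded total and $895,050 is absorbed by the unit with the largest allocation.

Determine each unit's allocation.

Sum of metered usage: 11,440.
Raw shares: Unit 2A 3,357/11,440 × $895,050 = 262,647.10; Unit 3A 1,916/11,440 × $895,050 = 149,905.23; Unit 2B 1,977/11,440 × $895,050 = 154,677.78; Unit 5A 1,097/11,440 × $895,050 = 85,827.78; Unit PH1 3,093/11,440 × $895,050 = 241,992.10.
At nearest $50: Unit 2A $262,650; Unit 3A $149,900; Unit 2B $154,700; Unit 5A $85,850; Unit PH1 $242,000. Sum = $895,100.
Difference $895,050 − $895,100 = −$50 applied to largest allocation (Unit 2A): Unit 2A becomes $262,600.

Unit 2A: $262,600 · Unit 3A: $149,900 · Unit 2B: $154,700 · Unit 5A: $85,850 · Unit PH1: $242,000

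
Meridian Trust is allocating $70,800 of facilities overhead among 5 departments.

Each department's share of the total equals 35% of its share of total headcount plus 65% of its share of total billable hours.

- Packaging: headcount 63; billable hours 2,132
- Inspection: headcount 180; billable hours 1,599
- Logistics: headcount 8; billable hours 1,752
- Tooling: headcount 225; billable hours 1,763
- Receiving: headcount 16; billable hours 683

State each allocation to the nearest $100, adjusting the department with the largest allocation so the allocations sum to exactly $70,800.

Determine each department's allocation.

Totals — headcount 492, billable hours 7,929.
Blended shares (35% headcount + 65% billable hours): Packaging 0.2196; Inspection 0.2591; Logistics 0.1493; Tooling 0.3046; Receiving 0.0674.
Pro-rata amounts: Packaging 15,547.20; Inspection 18,346.47; Logistics 10,571.55; Tooling 21,564.79; Receiving 4,769.99.
At nearest $100: Packaging $15,500; Inspection $18,300; Logistics $10,600; Tooling $21,600; Receiving $4,800. Sum = $70,800.
Rounded total matches; no reconciliation needed.

Packaging: $15,500; Inspection: $18,300; Logistics: $10,600; Tooling: $21,600; Receiving: $4,800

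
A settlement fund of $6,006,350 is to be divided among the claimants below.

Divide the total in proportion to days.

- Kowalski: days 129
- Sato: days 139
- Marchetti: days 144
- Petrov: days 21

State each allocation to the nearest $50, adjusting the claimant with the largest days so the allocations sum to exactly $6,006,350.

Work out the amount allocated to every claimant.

Kowalski: $1,789,400 | Sato: $1,928,150 | Marchetti: $1,997,500 | Petrov: $291,300

Total days = 129 + 139 + 144 + 21 = 433.
Pro-rata amounts: Kowalski 1,789,420.67; Sato 1,928,135.45; Marchetti 1,997,492.84; Petrov 291,301.04.
Rounded to nearest $50: Kowalski $1,789,400; Sato $1,928,150; Marchetti $1,997,500; Petrov $291,300. Sum = $6,006,350.
No rounding difference to absorb.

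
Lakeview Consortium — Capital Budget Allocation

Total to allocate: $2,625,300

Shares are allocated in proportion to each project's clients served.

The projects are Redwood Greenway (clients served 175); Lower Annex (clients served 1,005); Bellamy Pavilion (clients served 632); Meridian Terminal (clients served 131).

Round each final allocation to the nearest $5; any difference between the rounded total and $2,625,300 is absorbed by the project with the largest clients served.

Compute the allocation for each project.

Combined clients served = 175 + 1,005 + 632 + 131 = 1,943.
Proportional shares: Redwood Greenway 236,452.65; Lower Annex 1,357,913.79; Bellamy Pavilion 853,931.86; Meridian Terminal 177,001.70.
At nearest $5: Redwood Greenway $236,455; Lower Annex $1,357,915; Bellamy Pavilion $853,930; Meridian Terminal $177,000. Sum = $2,625,300.
No rounding difference to absorb.

Redwood Greenway: $236,455 · Lower Annex: $1,357,915 · Bellamy Pavilion: $853,930 · Meridian Terminal: $177,000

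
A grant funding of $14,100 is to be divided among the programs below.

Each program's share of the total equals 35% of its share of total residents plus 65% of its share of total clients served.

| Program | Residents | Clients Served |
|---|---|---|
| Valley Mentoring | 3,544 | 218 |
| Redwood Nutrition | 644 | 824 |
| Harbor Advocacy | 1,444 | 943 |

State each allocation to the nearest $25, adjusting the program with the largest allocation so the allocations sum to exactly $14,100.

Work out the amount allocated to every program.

Valley Mentoring: $4,100 · Redwood Nutrition: $4,375 · Harbor Advocacy: $5,625

Totals — residents 5,632, clients served 1,985.
Combined weights (35% residents + 65% clients served): Valley Mentoring 0.2916; Redwood Nutrition 0.3098; Harbor Advocacy 0.3985.
Pro-rata amounts: Valley Mentoring 4,111.94; Redwood Nutrition 4,368.81; Harbor Advocacy 5,619.25.
At nearest $25: Valley Mentoring $4,100; Redwood Nutrition $4,375; Harbor Advocacy $5,625. Sum = $14,100.
No rounding difference to absorb.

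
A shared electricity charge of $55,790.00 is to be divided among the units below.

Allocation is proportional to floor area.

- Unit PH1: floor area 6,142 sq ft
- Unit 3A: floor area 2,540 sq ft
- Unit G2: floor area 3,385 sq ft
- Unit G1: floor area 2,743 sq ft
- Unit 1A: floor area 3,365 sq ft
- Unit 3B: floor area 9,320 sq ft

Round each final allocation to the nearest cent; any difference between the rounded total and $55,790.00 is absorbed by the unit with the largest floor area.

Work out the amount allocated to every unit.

Total floor area = 6,142 + 2,540 + 3,385 + 2,743 + 3,365 + 9,320 = 27,495.
Unrounded shares: Unit PH1 12,462.7089; Unit 3A 5,153.9043; Unit G2 6,868.4906; Unit G1 5,565.8109; Unit 1A 6,827.9087; Unit 3B 18,911.1766.
At nearest cent: Unit PH1 $12,462.71; Unit 3A $5,153.90; Unit G2 $6,868.49; Unit G1 $5,565.81; Unit 1A $6,827.91; Unit 3B $18,911.18. Sum = $55,790.00.
Rounded total matches; no reconciliation needed.

Unit PH1: $12,462.71 | Unit 3A: $5,153.90 | Unit G2: $6,868.49 | Unit G1: $5,565.81 | Unit 1A: $6,827.91 | Unit 3B: $18,911.18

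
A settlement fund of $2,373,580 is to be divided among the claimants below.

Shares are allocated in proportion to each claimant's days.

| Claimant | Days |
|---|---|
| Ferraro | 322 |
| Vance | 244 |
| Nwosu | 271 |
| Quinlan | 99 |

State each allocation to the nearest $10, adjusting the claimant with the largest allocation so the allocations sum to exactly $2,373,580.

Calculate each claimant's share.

Ferraro: $816,560 | Vance: $618,750 | Nwosu: $687,220 | Quinlan: $251,050

Sum of days: 936.
Pro-rata amounts: Ferraro 322/936 × $2,373,580 = 816,552.09; Vance 244/936 × $2,373,580 = 618,753.76; Nwosu 271/936 × $2,373,580 = 687,222.41; Quinlan 99/936 × $2,373,580 = 251,051.73.
At nearest $10: Ferraro $816,550; Vance $618,750; Nwosu $687,220; Quinlan $251,050. Sum = $2,373,570.
Difference $2,373,580 − $2,373,570 = +$10 applied to largest allocation (Ferraro): Ferraro becomes $816,560.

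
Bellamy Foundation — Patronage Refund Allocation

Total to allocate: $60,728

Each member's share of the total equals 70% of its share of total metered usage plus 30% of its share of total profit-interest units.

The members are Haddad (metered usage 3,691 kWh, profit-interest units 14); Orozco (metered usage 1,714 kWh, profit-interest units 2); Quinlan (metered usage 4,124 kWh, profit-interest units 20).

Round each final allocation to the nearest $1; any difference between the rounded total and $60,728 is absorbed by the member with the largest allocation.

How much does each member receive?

Haddad: $23,551 | Orozco: $8,658 | Quinlan: $28,519

Metered usage total 9,529; profit-interest units total 36.
Blended shares (70% metered usage + 30% profit-interest units): Haddad 0.3878; Orozco 0.1426; Quinlan 0.4696.
Pro-rata amounts: Haddad 23,550.77; Orozco 8,658.42; Quinlan 28,518.81.
After rounding ($1): Haddad $23,551; Orozco $8,658; Quinlan $28,519. Sum = $60,728.
Rounded total matches; no reconciliation needed.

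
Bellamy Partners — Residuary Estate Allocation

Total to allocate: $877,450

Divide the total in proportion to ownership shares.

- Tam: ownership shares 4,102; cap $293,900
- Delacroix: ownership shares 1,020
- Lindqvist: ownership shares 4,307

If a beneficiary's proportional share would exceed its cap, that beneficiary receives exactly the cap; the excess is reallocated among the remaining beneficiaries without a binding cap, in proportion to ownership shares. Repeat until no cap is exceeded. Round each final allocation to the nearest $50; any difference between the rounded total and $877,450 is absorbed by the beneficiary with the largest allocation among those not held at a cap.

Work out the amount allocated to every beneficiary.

Combined ownership shares = 9,429.
Pro-rata shares before constraints: Tam 381,726.58; Delacroix 94,919.82; Lindqvist 400,803.60.
Held at cap: Tam ($293,900); residual $583,550 reallocated over remaining ownership shares 5,327.
Redistributed shares: Delacroix 111,736.62 → $111,750; Lindqvist 471,813.38 → $471,800.

Tam: $293,900 | Delacroix: $111,750 | Lindqvist: $471,800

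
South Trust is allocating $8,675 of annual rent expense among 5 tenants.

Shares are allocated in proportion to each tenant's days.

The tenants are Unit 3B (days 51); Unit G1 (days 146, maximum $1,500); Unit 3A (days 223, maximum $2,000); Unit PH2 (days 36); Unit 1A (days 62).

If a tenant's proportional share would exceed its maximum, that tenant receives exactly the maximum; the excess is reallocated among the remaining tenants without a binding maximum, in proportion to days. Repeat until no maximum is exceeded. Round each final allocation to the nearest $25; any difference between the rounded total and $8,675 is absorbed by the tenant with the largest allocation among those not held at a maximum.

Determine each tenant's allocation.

Sum of days: 518.
Proportional shares (ignoring caps): Unit 3B 854.10; Unit G1 2,445.08; Unit 3A 3,734.60; Unit PH2 602.90; Unit 1A 1,038.32.
Capped: Unit G1 ($1,500), Unit 3A ($2,000); residual $5,175 reallocated over remaining days 149.
Shares after redistribution: Unit 3B 1,771.31 → $1,775; Unit PH2 1,250.34 → $1,250; Unit 1A 2,153.36 → $2,150.

Unit 3B: $1,775 · Unit G1: $1,500 · Unit 3A: $2,000 · Unit PH2: $1,250 · Unit 1A: $2,150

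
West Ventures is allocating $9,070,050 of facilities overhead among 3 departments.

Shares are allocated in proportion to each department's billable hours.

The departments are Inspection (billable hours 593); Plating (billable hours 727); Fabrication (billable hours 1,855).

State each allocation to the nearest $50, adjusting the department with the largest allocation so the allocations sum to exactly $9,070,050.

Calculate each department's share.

Combined billable hours = 3,175.
Raw shares: Inspection 593/3,175 × $9,070,050 = 1,694,028.24; Plating 727/3,175 × $9,070,050 = 2,076,827.20; Fabrication 1,855/3,175 × $9,070,050 = 5,299,194.57.
At nearest $50: Inspection $1,694,050; Plating $2,076,850; Fabrication $5,299,200. Sum = $9,070,100.
Difference $9,070,050 − $9,070,100 = −$50 applied to largest allocation (Fabrication): Fabrication becomes $5,299,150.

Inspection: $1,694,050; Plating: $2,076,850; Fabrication: $5,299,150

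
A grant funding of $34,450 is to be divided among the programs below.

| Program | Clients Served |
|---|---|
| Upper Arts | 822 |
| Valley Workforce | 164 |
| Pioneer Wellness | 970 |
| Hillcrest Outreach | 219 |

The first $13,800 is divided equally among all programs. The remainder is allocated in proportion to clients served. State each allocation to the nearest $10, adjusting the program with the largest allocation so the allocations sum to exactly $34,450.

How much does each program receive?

Upper Arts: $11,250 · Valley Workforce: $5,010 · Pioneer Wellness: $12,660 · Hillcrest Outreach: $5,530

$13,800 shared equally gives $3,450 per program.
Remainder $20,650 by clients served (total 2,175): Upper Arts 7,804.28 → $7,800; Valley Workforce 1,557.06 → $1,560; Pioneer Wellness 9,209.43 → $9,210; Hillcrest Outreach 2,079.24 → $2,080.
Totals: Upper Arts $3,450 + $7,800 = $11,250; Valley Workforce $3,450 + $1,560 = $5,010; Pioneer Wellness $3,450 + $9,210 = $12,660; Hillcrest Outreach $3,450 + $2,080 = $5,530.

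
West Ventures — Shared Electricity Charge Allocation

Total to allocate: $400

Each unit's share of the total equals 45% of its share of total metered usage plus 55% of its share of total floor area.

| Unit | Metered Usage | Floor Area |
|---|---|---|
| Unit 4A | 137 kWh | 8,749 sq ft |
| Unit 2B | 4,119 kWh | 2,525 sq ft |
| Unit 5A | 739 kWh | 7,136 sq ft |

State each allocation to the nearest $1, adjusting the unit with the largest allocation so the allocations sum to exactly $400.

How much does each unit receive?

Metered usage total 4,995; floor area total 18,410.
Composite weights (45% metered usage + 55% floor area): Unit 4A 0.2737; Unit 2B 0.4465; Unit 5A 0.2798.
Raw shares: Unit 4A 109.49; Unit 2B 178.61; Unit 5A 111.91.
After rounding ($1): Unit 4A $109; Unit 2B $179; Unit 5A $112. Sum = $400.
No rounding difference to absorb.

Unit 4A: $109; Unit 2B: $179; Unit 5A: $112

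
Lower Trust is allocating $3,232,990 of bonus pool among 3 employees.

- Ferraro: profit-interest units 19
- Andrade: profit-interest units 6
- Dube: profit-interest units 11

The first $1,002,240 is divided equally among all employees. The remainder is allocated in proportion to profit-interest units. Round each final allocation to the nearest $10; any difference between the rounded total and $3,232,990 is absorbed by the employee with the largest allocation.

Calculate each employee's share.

Equal tier: $1,002,240 ÷ 3 = $334,080 apiece.
Remainder $2,230,750 by profit-interest units (total 36): Ferraro 1,177,340.28 → $1,177,340; Andrade 371,791.67 → $371,790; Dube 681,618.06 → $681,620.
Totals: Ferraro $334,080 + $1,177,340 = $1,511,420; Andrade $334,080 + $371,790 = $705,870; Dube $334,080 + $681,620 = $1,015,700.

Ferraro: $1,511,420; Andrade: $705,870; Dube: $1,015,700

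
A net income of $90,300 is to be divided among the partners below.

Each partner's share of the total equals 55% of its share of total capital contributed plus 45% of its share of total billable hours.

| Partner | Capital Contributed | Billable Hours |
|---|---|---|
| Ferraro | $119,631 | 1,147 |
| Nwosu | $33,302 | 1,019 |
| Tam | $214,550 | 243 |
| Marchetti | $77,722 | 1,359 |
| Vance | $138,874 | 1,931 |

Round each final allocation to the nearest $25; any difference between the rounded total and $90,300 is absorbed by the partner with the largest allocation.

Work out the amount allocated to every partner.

Totals — capital contributed 584,079, billable hours 5,699.
Composite weights (55% capital contributed + 45% billable hours): Ferraro 0.2032; Nwosu 0.1118; Tam 0.2212; Marchetti 0.1805; Vance 0.2832.
Proportional shares: Ferraro 18,350.72; Nwosu 10,097.38; Tam 19,976.10; Marchetti 16,298.74; Vance 25,577.05.
After rounding ($25): Ferraro $18,350; Nwosu $10,100; Tam $19,975; Marchetti $16,300; Vance $25,575. Sum = $90,300.
Rounded total matches; no reconciliation needed.

Ferraro: $18,350; Nwosu: $10,100; Tam: $19,975; Marchetti: $16,300; Vance: $25,575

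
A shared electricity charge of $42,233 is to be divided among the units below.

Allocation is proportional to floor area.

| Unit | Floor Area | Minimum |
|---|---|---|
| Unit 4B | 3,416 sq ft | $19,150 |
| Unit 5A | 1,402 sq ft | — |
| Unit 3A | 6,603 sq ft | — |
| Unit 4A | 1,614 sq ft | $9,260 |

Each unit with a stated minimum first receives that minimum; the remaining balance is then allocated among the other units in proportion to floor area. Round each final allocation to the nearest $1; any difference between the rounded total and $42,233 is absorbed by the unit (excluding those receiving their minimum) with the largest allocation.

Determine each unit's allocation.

Guaranteed amounts: Unit 4B $19,150; Unit 4A $9,260. Remaining pool $13,823.
Remaining pool split over remaining floor area 8,005: Unit 5A 2,420.97 → $2,421; Unit 3A 11,402.03 → $11,402.

Unit 4B: $19,150 | Unit 5A: $2,421 | Unit 3A: $11,402 | Unit 4A: $9,260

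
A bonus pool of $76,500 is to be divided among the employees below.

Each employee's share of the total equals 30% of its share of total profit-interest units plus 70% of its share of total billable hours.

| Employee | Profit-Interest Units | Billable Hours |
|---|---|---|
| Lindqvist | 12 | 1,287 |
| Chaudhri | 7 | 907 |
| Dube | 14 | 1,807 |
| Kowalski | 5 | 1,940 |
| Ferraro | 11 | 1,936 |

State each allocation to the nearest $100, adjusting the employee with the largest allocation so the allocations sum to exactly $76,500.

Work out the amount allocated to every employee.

Profit-interest units total 49; billable hours total 7,877.
Blended shares (30% profit-interest units + 70% billable hours): Lindqvist 0.1878; Chaudhri 0.1235; Dube 0.2463; Kowalski 0.2030; Ferraro 0.2394.
Raw shares: Lindqvist 14,369.79; Chaudhri 9,444.61; Dube 18,841.62; Kowalski 15,530.49; Ferraro 18,313.50.
At nearest $100: Lindqvist $14,400; Chaudhri $9,400; Dube $18,800; Kowalski $15,500; Ferraro $18,300. Sum = $76,400.
Difference $76,500 − $76,400 = +$100 applied to largest allocation (Dube): Dube becomes $18,900.

Lindqvist: $14,400 | Chaudhri: $9,400 | Dube: $18,900 | Kowalski: $15,500 | Ferraro: $18,300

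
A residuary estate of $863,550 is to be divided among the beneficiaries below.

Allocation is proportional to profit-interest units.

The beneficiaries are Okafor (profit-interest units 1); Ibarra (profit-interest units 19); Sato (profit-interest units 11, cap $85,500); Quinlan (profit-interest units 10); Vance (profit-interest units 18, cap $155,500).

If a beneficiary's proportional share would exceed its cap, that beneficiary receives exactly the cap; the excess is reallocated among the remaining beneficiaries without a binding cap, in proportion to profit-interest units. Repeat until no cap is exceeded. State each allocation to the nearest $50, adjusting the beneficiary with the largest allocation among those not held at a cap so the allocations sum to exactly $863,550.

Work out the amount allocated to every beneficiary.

Okafor: $20,750 | Ibarra: $394,300 | Sato: $85,500 | Quinlan: $207,500 | Vance: $155,500

Combined profit-interest units = 59.
Proportional shares (ignoring caps): Okafor 14,636.44; Ibarra 278,092.37; Sato 161,000.85; Quinlan 146,364.41; Vance 263,455.93.
Capped: Sato ($85,500), Vance ($155,500); balance $622,550 reallocated over remaining profit-interest units 30.
Redistributed shares: Okafor 20,751.67 → $20,750; Ibarra 394,281.67 → $394,300; Quinlan 207,516.67 → $207,500.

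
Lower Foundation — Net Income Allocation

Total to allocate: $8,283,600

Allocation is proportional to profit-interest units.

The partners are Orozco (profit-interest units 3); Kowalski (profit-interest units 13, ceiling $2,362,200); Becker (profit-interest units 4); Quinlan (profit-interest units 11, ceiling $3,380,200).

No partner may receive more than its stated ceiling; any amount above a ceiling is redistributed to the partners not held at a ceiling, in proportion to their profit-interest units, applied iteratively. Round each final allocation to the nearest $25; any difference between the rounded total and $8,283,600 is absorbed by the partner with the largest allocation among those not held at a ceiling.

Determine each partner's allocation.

Orozco: $1,089,075 · Kowalski: $2,362,200 · Becker: $1,452,125 · Quinlan: $3,380,200

Combined profit-interest units = 31.
Proportional shares (ignoring caps): Orozco 801,638.71; Kowalski 3,473,767.74; Becker 1,068,851.61; Quinlan 2,939,341.94.
Capped: Kowalski ($2,362,200); residual $5,921,400 reallocated over remaining profit-interest units 18.
Capped: Quinlan ($3,380,200); residual $2,541,200 reallocated over remaining profit-interest units 7.
Redistributed shares: Orozco 1,089,085.71 → $1,089,075; Becker 1,452,114.29 → $1,452,125.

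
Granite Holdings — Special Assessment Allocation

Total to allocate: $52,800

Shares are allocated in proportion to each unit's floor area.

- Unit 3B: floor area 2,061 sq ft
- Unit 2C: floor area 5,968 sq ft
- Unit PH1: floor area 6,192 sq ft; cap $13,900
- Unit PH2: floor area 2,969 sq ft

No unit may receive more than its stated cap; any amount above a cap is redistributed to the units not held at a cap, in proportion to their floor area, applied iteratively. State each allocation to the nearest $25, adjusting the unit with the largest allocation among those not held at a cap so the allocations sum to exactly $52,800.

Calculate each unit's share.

Sum of floor area: 17,190.
Pro-rata shares before constraints: Unit 3B 6,330.47; Unit 2C 18,331.03; Unit PH1 19,019.06; Unit PH2 9,119.44.
Capped: Unit PH1 ($13,900); residual $38,900 reallocated over remaining floor area 10,998.
Shares after redistribution: Unit 3B 7,289.77 → $7,300; Unit 2C 21,108.86 → $21,100; Unit PH2 10,501.37 → $10,500.

Unit 3B: $7,300; Unit 2C: $21,100; Unit PH1: $13,900; Unit PH2: $10,500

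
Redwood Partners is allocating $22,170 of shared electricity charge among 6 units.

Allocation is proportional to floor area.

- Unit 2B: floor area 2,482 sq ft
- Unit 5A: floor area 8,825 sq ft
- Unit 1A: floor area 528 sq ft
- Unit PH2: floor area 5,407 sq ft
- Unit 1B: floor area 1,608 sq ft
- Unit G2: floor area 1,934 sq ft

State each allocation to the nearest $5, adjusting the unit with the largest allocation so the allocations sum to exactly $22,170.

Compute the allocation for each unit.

Unit 2B: $2,650 | Unit 5A: $9,405 | Unit 1A: $565 | Unit PH2: $5,770 | Unit 1B: $1,715 | Unit G2: $2,065

Sum of floor area: 20,784.
Unrounded shares: Unit 2B 2,482/20,784 × $22,170 = 2,647.51; Unit 5A 8,825/20,784 × $22,170 = 9,413.50; Unit 1A 528/20,784 × $22,170 = 563.21; Unit PH2 5,407/20,784 × $22,170 = 5,767.57; Unit 1B 1,608/20,784 × $22,170 = 1,715.23; Unit G2 1,934/20,784 × $22,170 = 2,062.97.
At nearest $5: Unit 2B $2,650; Unit 5A $9,415; Unit 1A $565; Unit PH2 $5,770; Unit 1B $1,715; Unit G2 $2,065. Sum = $22,180.
Difference $22,170 − $22,180 = −$10 applied to largest allocation (Unit 5A): Unit 5A becomes $9,405.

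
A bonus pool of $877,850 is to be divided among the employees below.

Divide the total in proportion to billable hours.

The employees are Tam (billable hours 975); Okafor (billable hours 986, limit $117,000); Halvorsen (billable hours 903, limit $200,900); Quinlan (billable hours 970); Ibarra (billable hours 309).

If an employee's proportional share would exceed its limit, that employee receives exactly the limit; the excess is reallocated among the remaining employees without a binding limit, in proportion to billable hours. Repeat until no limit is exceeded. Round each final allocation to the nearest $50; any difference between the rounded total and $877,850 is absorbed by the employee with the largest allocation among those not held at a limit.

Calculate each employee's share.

Tam: $242,250 | Okafor: $117,000 | Halvorsen: $200,900 | Quinlan: $240,950 | Ibarra: $76,750

Total billable hours = 4,143.
Proportional shares (ignoring caps): Tam 206,590.33; Okafor 208,921.10; Halvorsen 191,334.43; Quinlan 205,530.90; Ibarra 65,473.24.
Capped: Okafor ($117,000); balance $760,850 reallocated over remaining billable hours 3,157.
Capped: Halvorsen ($200,900); balance $559,950 reallocated over remaining billable hours 2,254.
Shares after redistribution: Tam 242,214.40 → $242,200; Quinlan 240,972.27 → $240,950; Ibarra 76,763.33 → $76,750.
Rounding difference +$50 applied to Tam → $242,250.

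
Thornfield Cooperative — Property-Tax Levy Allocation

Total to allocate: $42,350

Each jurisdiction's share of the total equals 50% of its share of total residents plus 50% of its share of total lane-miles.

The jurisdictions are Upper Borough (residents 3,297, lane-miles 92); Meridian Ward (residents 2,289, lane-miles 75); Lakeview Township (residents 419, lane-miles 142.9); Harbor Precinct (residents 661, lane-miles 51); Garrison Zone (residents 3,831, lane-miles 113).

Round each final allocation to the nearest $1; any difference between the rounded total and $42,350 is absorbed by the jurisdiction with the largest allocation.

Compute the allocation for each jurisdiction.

Upper Borough: $10,762; Meridian Ward: $7,969; Lakeview Township: $7,230; Harbor Precinct: $3,612; Garrison Zone: $12,777

Totals — residents 10,497, lane-miles 473.9.
Composite weights (50% residents + 50% lane-miles): Upper Borough 0.2541; Meridian Ward 0.1882; Lakeview Township 0.1707; Harbor Precinct 0.0853; Garrison Zone 0.3017.
Proportional shares: Upper Borough 10,761.63; Meridian Ward 7,968.65; Lakeview Township 7,230.34; Harbor Precinct 3,612.20; Garrison Zone 12,777.17.
After rounding ($1): Upper Borough $10,762; Meridian Ward $7,969; Lakeview Township $7,230; Harbor Precinct $3,612; Garrison Zone $12,777. Sum = $42,350.
No rounding difference to absorb.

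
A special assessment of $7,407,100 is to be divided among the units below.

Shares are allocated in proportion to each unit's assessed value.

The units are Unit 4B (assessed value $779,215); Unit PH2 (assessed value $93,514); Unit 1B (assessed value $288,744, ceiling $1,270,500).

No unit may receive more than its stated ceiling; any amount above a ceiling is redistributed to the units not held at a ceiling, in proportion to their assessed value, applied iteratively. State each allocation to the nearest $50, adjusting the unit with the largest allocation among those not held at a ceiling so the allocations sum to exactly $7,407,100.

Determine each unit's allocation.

Unit 4B: $5,479,050 · Unit PH2: $657,550 · Unit 1B: $1,270,500

Assessed value total: 1,161,473.
Pro-rata shares before constraints: Unit 4B 4,969,313.47; Unit PH2 596,369.91; Unit 1B 1,841,416.62.
Cap binds for Unit 1B ($1,270,500); remaining pool $6,136,600 reallocated over remaining assessed value 872,729.
Redistributed shares: Unit 4B 5,479,055.66 → $5,479,050; Unit PH2 657,544.34 → $657,550.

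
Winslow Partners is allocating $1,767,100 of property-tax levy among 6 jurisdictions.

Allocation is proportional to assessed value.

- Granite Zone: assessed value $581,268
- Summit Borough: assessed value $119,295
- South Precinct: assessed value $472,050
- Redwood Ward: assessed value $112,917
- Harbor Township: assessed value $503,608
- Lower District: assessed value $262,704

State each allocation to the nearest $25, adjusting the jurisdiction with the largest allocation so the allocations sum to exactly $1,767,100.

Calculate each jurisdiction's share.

Granite Zone: $500,575 | Summit Borough: $102,750 | South Precinct: $406,550 | Redwood Ward: $97,250 | Harbor Township: $433,725 | Lower District: $226,250

Combined assessed value = 2,051,842.
Proportional shares: Granite Zone 581,268/2,051,842 × $1,767,100 = 500,603.21; Summit Borough 119,295/2,051,842 × $1,767,100 = 102,739.97; South Precinct 472,050/2,051,842 × $1,767,100 = 406,541.81; Redwood Ward 112,917/2,051,842 × $1,767,100 = 97,247.07; Harbor Township 503,608/2,051,842 × $1,767,100 = 433,720.38; Lower District 262,704/2,051,842 × $1,767,100 = 226,247.56.
Rounded to nearest $25: Granite Zone $500,600; Summit Borough $102,750; South Precinct $406,550; Redwood Ward $97,250; Harbor Township $433,725; Lower District $226,250. Sum = $1,767,125.
Difference $1,767,100 − $1,767,125 = −$25 applied to largest allocation (Granite Zone): Granite Zone becomes $500,575.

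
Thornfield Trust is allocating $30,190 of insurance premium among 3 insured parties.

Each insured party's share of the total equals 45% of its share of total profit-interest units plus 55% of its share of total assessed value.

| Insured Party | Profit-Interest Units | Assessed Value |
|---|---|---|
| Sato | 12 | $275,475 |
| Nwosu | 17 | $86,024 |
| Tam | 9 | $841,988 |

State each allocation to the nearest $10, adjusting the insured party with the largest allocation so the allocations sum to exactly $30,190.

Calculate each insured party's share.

Profit-interest units total 38; assessed value total 1,203,487.
Blended shares (45% profit-interest units + 55% assessed value): Sato 0.2680; Nwosu 0.2406; Tam 0.4914.
Proportional shares: Sato 8,090.88; Nwosu 7,264.60; Tam 14,834.52.
Rounded to nearest $10: Sato $8,090; Nwosu $7,260; Tam $14,830. Sum = $30,180.
Difference $30,190 − $30,180 = +$10 applied to largest allocation (Tam): Tam becomes $14,840.

Sato: $8,090; Nwosu: $7,260; Tam: $14,840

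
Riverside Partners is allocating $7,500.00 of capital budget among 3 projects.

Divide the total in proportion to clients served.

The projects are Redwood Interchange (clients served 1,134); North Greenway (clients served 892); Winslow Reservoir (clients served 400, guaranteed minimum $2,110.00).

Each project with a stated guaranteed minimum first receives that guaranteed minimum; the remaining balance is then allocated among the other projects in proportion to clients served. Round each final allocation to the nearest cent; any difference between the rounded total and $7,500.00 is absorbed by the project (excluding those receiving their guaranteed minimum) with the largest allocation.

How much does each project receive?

Guaranteed amounts: Winslow Reservoir $2,110.00. Residual $5,390.00.
Residual split over remaining clients served 2,026: Redwood Interchange 3,016.9102 → $3,016.91; North Greenway 2,373.0898 → $2,373.09.

Redwood Interchange: $3,016.91 | North Greenway: $2,373.09 | Winslow Reservoir: $2,110.00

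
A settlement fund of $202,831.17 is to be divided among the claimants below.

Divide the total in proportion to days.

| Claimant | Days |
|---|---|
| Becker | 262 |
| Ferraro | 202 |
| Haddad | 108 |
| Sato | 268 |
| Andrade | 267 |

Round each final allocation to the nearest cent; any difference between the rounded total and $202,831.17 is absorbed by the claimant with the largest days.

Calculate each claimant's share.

Becker: $48,005.21 · Ferraro: $37,011.65 · Haddad: $19,788.41 · Sato: $49,104.56 · Andrade: $48,921.34

Total days = 262 + 202 + 108 + 268 + 267 = 1,107.
Raw shares: Becker 48,005.2092; Ferraro 37,011.6498; Haddad 19,788.4068; Sato 49,104.5651; Andrade 48,921.3391.
After rounding (cent): Becker $48,005.21; Ferraro $37,011.65; Haddad $19,788.41; Sato $49,104.57; Andrade $48,921.34. Sum = $202,831.18.
Difference $202,831.17 − $202,831.18 = −$0.01 applied to largest days (Sato): Sato becomes $49,104.56.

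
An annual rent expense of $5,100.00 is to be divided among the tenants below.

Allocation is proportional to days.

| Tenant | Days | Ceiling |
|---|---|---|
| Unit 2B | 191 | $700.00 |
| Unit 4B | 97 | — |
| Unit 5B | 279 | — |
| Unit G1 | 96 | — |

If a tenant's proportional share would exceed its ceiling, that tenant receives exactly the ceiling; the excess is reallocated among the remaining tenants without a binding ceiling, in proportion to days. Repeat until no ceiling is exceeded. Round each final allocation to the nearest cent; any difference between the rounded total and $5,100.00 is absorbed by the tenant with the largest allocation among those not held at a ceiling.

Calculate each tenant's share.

Unit 2B: $700.00 · Unit 4B: $904.24 · Unit 5B: $2,600.84 · Unit G1: $894.92

Days total: 663.
Unconstrained shares: Unit 2B 1,469.2308; Unit 4B 746.1538; Unit 5B 2,146.1538; Unit G1 738.4615.
Held at cap: Unit 2B ($700.00); remaining pool $4,400.00 reallocated over remaining days 472.
Shares after redistribution: Unit 4B 904.2373 → $904.24; Unit 5B 2,600.8475 → $2,600.85; Unit G1 894.9153 → $894.92.
Rounding difference −$0.01 applied to Unit 5B → $2,600.84.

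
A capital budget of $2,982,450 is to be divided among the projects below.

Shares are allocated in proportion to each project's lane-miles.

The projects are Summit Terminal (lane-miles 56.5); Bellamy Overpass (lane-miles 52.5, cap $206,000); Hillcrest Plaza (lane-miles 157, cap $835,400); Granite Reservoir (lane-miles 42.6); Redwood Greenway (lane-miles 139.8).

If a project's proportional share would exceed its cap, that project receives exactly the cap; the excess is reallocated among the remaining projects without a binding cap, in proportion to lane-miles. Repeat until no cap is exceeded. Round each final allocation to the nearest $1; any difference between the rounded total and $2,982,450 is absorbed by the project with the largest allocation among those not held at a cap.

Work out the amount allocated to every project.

Combined lane-miles = 448.4.
Pro-rata shares before constraints: Summit Terminal 375,799.34; Bellamy Overpass 349,194.08; Hillcrest Plaza 1,044,256.58; Granite Reservoir 283,346.05; Redwood Greenway 929,853.95.
Cap binds for Bellamy Overpass ($206,000), Hillcrest Plaza ($835,400); residual $1,941,050 reallocated over remaining lane-miles 238.9.
Redistributed shares: Summit Terminal 459,059.54 → $459,060; Granite Reservoir 346,122.77 → $346,123; Redwood Greenway 1,135,867.69 → $1,135,868.
Rounding difference −$1 applied to Redwood Greenway → $1,135,867.

Summit Terminal: $459,060; Bellamy Overpass: $206,000; Hillcrest Plaza: $835,400; Granite Reservoir: $346,123; Redwood Greenway: $1,135,867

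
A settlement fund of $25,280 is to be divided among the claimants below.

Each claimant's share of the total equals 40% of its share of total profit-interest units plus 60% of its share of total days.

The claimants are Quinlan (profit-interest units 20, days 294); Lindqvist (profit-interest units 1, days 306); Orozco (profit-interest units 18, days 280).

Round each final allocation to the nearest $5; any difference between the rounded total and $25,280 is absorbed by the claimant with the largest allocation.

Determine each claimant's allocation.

Profit-interest units total 39; days total 880.
Combined weights (40% profit-interest units + 60% days): Quinlan 0.4056; Lindqvist 0.2189; Orozco 0.3755.
Raw shares: Quinlan 10,253.13; Lindqvist 5,533.61; Orozco 9,493.26.
After rounding ($5): Quinlan $10,255; Lindqvist $5,535; Orozco $9,495. Sum = $25,285.
Difference $25,280 − $25,285 = −$5 applied to largest allocation (Quinlan): Quinlan becomes $10,250.

Quinlan: $10,250 · Lindqvist: $5,535 · Orozco: $9,495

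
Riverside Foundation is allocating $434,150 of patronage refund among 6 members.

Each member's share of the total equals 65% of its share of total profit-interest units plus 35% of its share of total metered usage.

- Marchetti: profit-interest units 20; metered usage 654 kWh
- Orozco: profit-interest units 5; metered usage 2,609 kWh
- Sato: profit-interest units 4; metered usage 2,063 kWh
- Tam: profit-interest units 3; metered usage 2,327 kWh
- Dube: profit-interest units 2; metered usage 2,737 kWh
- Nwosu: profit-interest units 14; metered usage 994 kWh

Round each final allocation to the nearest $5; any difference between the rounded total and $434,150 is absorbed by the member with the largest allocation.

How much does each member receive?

Profit-interest units total 48; metered usage total 11,384.
Composite weights (65% profit-interest units + 35% metered usage): Marchetti 0.2909; Orozco 0.1479; Sato 0.1176; Tam 0.1122; Dube 0.1112; Nwosu 0.2201.
Unrounded shares: Marchetti 126,311.82; Orozco 64,220.25; Sato 51,053.18; Tam 48,697.91; Dube 48,291.43; Nwosu 95,575.42.
At nearest $5: Marchetti $126,310; Orozco $64,220; Sato $51,055; Tam $48,700; Dube $48,290; Nwosu $95,575. Sum = $434,150.
No rounding difference to absorb.

Marchetti: $126,310 | Orozco: $64,220 | Sato: $51,055 | Tam: $48,700 | Dube: $48,290 | Nwosu: $95,575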